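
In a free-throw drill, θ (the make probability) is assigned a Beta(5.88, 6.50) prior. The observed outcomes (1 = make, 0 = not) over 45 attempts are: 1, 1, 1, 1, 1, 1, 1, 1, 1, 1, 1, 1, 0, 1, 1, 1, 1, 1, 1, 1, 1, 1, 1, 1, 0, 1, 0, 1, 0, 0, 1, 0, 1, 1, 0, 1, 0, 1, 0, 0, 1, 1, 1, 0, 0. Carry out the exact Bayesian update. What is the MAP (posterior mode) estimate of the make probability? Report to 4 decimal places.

The Beta prior is conjugate to a Binomial/Bernoulli likelihood; the update adds successes to α and failures to β.
Posterior: Beta(α+k, β+n−k) = Beta(5.88+33, 6.50+12) = Beta(38.88, 18.50).
Mode of Beta(a,b) for a,b>1 is (a−1)/(a+b−2) = 37.88/55.38 = 0.6840.

0.6840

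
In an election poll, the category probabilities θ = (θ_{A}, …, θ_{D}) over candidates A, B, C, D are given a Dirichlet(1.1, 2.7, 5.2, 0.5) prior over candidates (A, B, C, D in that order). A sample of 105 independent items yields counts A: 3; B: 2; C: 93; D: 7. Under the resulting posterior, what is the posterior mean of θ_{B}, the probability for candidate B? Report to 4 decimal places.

The Dirichlet prior is conjugate to the Multinomial likelihood: each posterior αⱼ = prior αⱼ + observed count nⱼ.
Posterior concentration: (4.1, 4.7, 98.2, 7.5), total = 114.5.
E[θ_{B}|data] = α_{B}/Σα = 4.7/114.5 = 0.0410.

0.0410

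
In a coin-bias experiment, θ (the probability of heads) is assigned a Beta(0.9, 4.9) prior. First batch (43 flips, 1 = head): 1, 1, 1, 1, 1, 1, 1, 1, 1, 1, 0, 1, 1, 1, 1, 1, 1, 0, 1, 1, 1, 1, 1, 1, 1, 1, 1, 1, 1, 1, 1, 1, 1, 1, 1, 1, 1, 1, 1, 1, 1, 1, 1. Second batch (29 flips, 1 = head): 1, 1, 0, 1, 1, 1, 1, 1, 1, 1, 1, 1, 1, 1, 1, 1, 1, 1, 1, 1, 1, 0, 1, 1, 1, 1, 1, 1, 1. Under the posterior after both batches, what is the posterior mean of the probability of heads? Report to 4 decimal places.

The Beta prior is conjugate to a Binomial/Bernoulli likelihood; the update adds successes to α and failures to β.
After batch 1: Beta(0.9+41, 4.9+2) = Beta(41.9, 6.9).
After batch 2: Beta(41.9+27, 6.9+2) = Beta(68.9, 8.9).
Posterior mean = α/(α+β) = 68.9/77.8 = 0.8856.

0.8856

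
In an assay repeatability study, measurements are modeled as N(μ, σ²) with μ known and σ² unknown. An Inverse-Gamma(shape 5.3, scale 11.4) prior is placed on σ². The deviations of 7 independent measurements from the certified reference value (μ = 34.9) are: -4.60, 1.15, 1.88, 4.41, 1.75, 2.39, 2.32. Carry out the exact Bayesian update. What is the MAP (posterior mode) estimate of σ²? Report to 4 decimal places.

With known mean μ and an Inverse-Gamma(α, β) prior on σ², the Normal likelihood is conjugate: posterior is Inv-Gamma(α + n/2, β + Σ(xᵢ−μ)²/2).
Σ(xᵢ−μ)² = (-4.60)² + (1.15)² + (1.88)² + (4.41)² + (1.75)² + (2.39)² + (2.32)² = 59.6220.
Posterior: Inv-Gamma(5.3 + 7/2, 11.4 + 59.6220/2) = Inv-Gamma(8.80, 41.21100).
Mode = β/(α+1) = 41.21100/9.80 = 4.2052.

4.2052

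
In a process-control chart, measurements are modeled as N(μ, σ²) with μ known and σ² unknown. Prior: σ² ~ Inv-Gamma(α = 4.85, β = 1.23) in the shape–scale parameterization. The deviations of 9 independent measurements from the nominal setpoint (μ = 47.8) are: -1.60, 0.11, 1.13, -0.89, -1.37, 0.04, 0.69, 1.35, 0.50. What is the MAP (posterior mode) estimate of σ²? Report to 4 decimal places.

With known mean μ and an Inverse-Gamma(α, β) prior on σ², the Normal likelihood is conjugate: posterior is Inv-Gamma(α + n/2, β + Σ(xᵢ−μ)²/2).
Σ(xᵢ−μ)² = (-1.60)² + (0.11)² + (1.13)² + (-0.89)² + (-1.37)² + (0.04)² + (0.69)² + (1.35)² + (0.50)² = 9.0682.
Posterior: Inv-Gamma(4.85 + 9/2, 1.23 + 9.0682/2) = Inv-Gamma(9.35, 5.76410).
Mode = β/(α+1) = 5.76410/10.35 = 0.5569.

0.5569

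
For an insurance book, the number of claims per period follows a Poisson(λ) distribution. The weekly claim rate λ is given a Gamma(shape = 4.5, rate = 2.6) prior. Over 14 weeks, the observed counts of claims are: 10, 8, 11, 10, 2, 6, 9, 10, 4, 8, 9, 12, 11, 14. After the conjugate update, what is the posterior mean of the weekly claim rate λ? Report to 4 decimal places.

7.7410

With a Gamma(shape α, rate β) prior, the Poisson likelihood is conjugate: the posterior is Gamma(α + ΣXᵢ, β + n).
Sum of counts S = 124 over n = 14 weeks.
Posterior: Gamma(α+S, β+n) = Gamma(4.5+124, 2.6+14) = Gamma(128.5, 16.6).
Posterior mean = α/β = 128.5/16.6 = 7.7410.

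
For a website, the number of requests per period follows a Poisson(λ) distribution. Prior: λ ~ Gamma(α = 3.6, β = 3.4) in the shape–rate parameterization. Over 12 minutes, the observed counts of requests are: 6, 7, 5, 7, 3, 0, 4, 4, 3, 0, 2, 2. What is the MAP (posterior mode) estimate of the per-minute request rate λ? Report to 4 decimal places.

With a Gamma(shape α, rate β) prior, the Poisson likelihood is conjugate: the posterior is Gamma(α + ΣXᵢ, β + n).
Sum of counts S = 43 over n = 12 minutes.
Posterior: Gamma(α+S, β+n) = Gamma(3.6+43, 3.4+12) = Gamma(46.6, 15.4).
Mode of Gamma(α,β) for α≥1 is (α−1)/β = 45.6/15.4 = 2.9610.

2.9610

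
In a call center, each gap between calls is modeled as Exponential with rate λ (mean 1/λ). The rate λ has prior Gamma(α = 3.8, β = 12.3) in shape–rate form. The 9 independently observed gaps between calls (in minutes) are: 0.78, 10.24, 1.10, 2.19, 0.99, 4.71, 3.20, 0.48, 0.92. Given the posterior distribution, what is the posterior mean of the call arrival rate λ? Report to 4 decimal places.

With a Gamma(shape α, rate β) prior on the exponential rate λ, the posterior after n observations with total T = Σxᵢ is Gamma(α+n, β+T).
Sum of observations T = 24.61 minutes; n = 9.
Posterior: Gamma(3.8+9, 12.3+24.61) = Gamma(12.8, 36.91).
Posterior mean of λ = α/β = 12.8/36.91 = 0.3468.

0.3468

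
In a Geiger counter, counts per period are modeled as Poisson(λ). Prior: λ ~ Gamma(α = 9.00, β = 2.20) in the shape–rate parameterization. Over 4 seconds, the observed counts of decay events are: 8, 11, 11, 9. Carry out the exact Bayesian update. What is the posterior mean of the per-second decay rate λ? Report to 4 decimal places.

7.7419

With a Gamma(shape α, rate β) prior, the Poisson likelihood is conjugate: the posterior is Gamma(α + ΣXᵢ, β + n).
Sum of counts S = 39 over n = 4 seconds.
Posterior: Gamma(α+S, β+n) = Gamma(9.00+39, 2.20+4) = Gamma(48.00, 6.20).
Posterior mean = α/β = 48.00/6.20 = 7.7419.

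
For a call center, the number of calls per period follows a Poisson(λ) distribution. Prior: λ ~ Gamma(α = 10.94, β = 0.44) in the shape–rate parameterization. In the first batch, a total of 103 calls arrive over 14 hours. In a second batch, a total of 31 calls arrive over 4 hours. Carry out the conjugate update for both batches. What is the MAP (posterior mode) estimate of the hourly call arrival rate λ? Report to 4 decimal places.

7.8059

With a Gamma(shape α, rate β) prior, the Poisson likelihood is conjugate: the posterior is Gamma(α + ΣXᵢ, β + n).
After batch 1: Gamma(α+S, β+n) = Gamma(10.94+103, 0.44+14) = Gamma(113.94, 14.44).
After batch 2: Gamma(α+S, β+n) = Gamma(113.94+31, 14.44+4) = Gamma(144.94, 18.44).
Mode of Gamma(α,β) for α≥1 is (α−1)/β = 143.94/18.44 = 7.8059.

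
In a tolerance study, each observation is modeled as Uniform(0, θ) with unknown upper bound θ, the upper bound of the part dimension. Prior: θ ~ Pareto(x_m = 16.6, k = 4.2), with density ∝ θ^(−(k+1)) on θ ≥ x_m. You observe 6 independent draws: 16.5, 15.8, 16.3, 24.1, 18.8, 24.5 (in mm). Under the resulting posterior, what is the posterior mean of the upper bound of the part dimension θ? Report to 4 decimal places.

A Pareto(scale x_m, shape k) prior on the upper bound θ of Uniform(0, θ) is conjugate: posterior is Pareto(max(x_m, max xᵢ), k + n).
Sample maximum = 24.5; prior scale x_m = 16.6 → posterior scale = max = 24.5.
Posterior shape = 4.2 + 6 = 10.2.
E[θ|data] = k·x_m/(k−1) = 10.2·24.5/9.2 = 27.1630.

27.1630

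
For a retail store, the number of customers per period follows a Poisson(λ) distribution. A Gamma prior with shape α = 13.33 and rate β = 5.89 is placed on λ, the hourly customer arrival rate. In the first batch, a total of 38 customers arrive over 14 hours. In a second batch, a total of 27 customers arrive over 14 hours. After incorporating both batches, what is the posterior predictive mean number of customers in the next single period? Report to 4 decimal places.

2.3113

With a Gamma(shape α, rate β) prior, the Poisson likelihood is conjugate: the posterior is Gamma(α + ΣXᵢ, β + n).
After batch 1: Gamma(α+S, β+n) = Gamma(13.33+38, 5.89+14) = Gamma(51.33, 19.89).
After batch 2: Gamma(α+S, β+n) = Gamma(51.33+27, 19.89+14) = Gamma(78.33, 33.89).
The predictive distribution for one future period is NegBinom with mean α/β = 2.3113.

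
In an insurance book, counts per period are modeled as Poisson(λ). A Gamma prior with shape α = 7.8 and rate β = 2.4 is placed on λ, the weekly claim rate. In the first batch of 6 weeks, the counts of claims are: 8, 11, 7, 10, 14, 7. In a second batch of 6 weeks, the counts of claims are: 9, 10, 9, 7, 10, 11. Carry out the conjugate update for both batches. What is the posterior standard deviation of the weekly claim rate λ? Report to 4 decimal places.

With a Gamma(shape α, rate β) prior, the Poisson likelihood is conjugate: the posterior is Gamma(α + ΣXᵢ, β + n).
Batch 1: sum of counts S = 57 over n = 6 weeks.
After batch 1: Gamma(α+S, β+n) = Gamma(7.8+57, 2.4+6) = Gamma(64.8, 8.4).
Batch 2: sum of counts S = 56 over n = 6 weeks.
After batch 2: Gamma(α+S, β+n) = Gamma(64.8+56, 8.4+6) = Gamma(120.8, 14.4).
SD = √α/β = √120.8/14.4 = 0.7633.

0.7633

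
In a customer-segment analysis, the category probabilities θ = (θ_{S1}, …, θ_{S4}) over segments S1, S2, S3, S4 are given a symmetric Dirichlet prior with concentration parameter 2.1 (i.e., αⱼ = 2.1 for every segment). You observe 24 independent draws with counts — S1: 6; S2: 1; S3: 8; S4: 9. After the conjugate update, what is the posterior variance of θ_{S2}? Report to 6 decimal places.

The Dirichlet prior is conjugate to the Multinomial likelihood: each posterior αⱼ = prior αⱼ + observed count nⱼ.
Posterior concentration: (8.1, 3.1, 10.1, 11.1), total = 32.4.
Var[θ_j] = α_j(Σα−α_j)/((Σα)²(Σα+1)) = 3.1·29.3/(32.4²·33.4) = 0.002591.

0.002591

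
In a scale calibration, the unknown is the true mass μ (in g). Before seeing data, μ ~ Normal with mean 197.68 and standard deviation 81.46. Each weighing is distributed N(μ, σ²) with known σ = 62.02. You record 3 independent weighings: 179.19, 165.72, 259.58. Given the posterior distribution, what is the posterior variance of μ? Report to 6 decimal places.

For Normal data with known variance σ², a Normal(μ₀, σ₀²) prior on μ is conjugate. Posterior precision = 1/σ₀² + n/σ²; posterior mean is the precision-weighted average of μ₀ and x̄.
σ₀² = 81.46² = 6635.7316, σ² = 62.02² = 3846.4804; σ² + n·σ₀² = 3846.4804 + 3·6635.7316 = 23753.6752.
Posterior precision = 1/σ₀² + n/σ² = 1/6635.7316 + 3/3846.4804 = (σ² + n·σ₀²)/(σ₀²σ²) = 23753.6752/(6635.7316·3846.4804); posterior variance σₙ² = σ₀²σ²/(σ² + n·σ₀²) = 6635.7316·3846.4804/23753.6752 = 1074.537364.

1074.537364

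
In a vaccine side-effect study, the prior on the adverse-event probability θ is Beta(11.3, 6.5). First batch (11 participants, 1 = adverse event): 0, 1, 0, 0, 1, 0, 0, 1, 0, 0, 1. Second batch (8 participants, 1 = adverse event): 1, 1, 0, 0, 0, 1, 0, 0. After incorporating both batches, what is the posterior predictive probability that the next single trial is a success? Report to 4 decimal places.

0.4973

The Beta prior is conjugate to a Binomial/Bernoulli likelihood; the update adds successes to α and failures to β.
After batch 1: Beta(11.3+4, 6.5+7) = Beta(15.3, 13.5).
After batch 2: Beta(15.3+3, 13.5+5) = Beta(18.3, 18.5).
For a single future Bernoulli trial, P(success | data) = α/(α+β) = 0.4973.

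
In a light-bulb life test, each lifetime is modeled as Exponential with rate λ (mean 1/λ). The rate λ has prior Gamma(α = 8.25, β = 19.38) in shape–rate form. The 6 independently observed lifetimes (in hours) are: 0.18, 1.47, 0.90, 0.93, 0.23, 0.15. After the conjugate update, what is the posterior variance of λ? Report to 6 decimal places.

0.026384

With a Gamma(shape α, rate β) prior on the exponential rate λ, the posterior after n observations with total T = Σxᵢ is Gamma(α+n, β+T).
Sum of observations T = 3.86 hours; n = 6.
Posterior: Gamma(8.25+6, 19.38+3.86) = Gamma(14.25, 23.24).
Var = α/β² = 0.026384.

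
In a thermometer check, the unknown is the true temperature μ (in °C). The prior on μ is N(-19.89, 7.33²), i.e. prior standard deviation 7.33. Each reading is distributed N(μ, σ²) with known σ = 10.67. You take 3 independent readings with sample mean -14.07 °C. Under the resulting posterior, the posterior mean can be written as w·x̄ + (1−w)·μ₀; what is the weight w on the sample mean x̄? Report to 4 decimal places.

For Normal data with known variance σ², a Normal(μ₀, σ₀²) prior on μ is conjugate. Posterior precision = 1/σ₀² + n/σ²; posterior mean is the precision-weighted average of μ₀ and x̄.
σ₀² = 7.33² = 53.7289, σ² = 10.67² = 113.8489. Prior precision 1/σ₀² = 1/53.7289; data precision n/σ² = 3/113.8489.
w = (n/σ²)/(1/σ₀² + n/σ²) = n·σ₀²/(σ² + n·σ₀²) = 3·53.7289/(113.8489 + 3·53.7289) = 161.1867/275.0356 = 0.5861.

0.5861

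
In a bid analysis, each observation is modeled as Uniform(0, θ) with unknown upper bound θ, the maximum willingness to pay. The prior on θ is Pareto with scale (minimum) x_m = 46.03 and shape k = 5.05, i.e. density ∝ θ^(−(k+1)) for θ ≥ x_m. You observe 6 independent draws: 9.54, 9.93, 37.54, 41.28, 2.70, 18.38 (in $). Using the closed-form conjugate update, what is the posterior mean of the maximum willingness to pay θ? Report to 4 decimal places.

A Pareto(scale x_m, shape k) prior on the upper bound θ of Uniform(0, θ) is conjugate: posterior is Pareto(max(x_m, max xᵢ), k + n).
Sample maximum = 41.28; prior scale x_m = 46.03 → posterior scale = max = 46.03.
Posterior shape = 5.05 + 6 = 11.05.
E[θ|data] = k·x_m/(k−1) = 11.05·46.03/10.05 = 50.6101.

50.6101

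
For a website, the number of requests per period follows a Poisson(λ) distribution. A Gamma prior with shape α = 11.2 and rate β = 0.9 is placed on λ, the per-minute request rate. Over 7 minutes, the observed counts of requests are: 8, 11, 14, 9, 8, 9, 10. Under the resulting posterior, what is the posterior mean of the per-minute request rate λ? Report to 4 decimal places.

10.1519

With a Gamma(shape α, rate β) prior, the Poisson likelihood is conjugate: the posterior is Gamma(α + ΣXᵢ, β + n).
Sum of counts S = 69 over n = 7 minutes.
Posterior: Gamma(α+S, β+n) = Gamma(11.2+69, 0.9+7) = Gamma(80.2, 7.9).
Posterior mean = α/β = 80.2/7.9 = 10.1519.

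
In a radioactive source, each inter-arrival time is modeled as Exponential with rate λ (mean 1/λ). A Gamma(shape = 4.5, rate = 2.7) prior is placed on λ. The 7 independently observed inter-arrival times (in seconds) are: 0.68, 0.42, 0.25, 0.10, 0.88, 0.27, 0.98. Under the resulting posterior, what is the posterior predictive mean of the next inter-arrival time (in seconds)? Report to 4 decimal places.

0.5981

With a Gamma(shape α, rate β) prior on the exponential rate λ, the posterior after n observations with total T = Σxᵢ is Gamma(α+n, β+T).
Sum of observations T = 3.58 seconds; n = 7.
Posterior: Gamma(4.5+7, 2.7+3.58) = Gamma(11.5, 6.28).
The predictive distribution for the next observation is Lomax; its mean is β/(α−1) = 6.28/10.5 = 0.5981.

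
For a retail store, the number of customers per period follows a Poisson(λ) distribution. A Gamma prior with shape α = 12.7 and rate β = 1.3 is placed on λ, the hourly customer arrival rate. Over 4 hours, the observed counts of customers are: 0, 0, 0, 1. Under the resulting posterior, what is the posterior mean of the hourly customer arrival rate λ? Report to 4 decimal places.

2.5849

With a Gamma(shape α, rate β) prior, the Poisson likelihood is conjugate: the posterior is Gamma(α + ΣXᵢ, β + n).
Sum of counts S = 1 over n = 4 hours.
Posterior: Gamma(α+S, β+n) = Gamma(12.7+1, 1.3+4) = Gamma(13.7, 5.3).
Posterior mean = α/β = 13.7/5.3 = 2.5849.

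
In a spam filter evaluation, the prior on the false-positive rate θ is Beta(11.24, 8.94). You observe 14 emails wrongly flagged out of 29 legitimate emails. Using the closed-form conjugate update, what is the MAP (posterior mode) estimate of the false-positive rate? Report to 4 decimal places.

0.5138

The Beta prior is conjugate to a Binomial/Bernoulli likelihood; the update adds successes to α and failures to β.
Posterior: Beta(α+k, β+n−k) = Beta(11.24+14, 8.94+15) = Beta(25.24, 23.94).
Mode of Beta(a,b) for a,b>1 is (a−1)/(a+b−2) = 24.24/47.18 = 0.5138.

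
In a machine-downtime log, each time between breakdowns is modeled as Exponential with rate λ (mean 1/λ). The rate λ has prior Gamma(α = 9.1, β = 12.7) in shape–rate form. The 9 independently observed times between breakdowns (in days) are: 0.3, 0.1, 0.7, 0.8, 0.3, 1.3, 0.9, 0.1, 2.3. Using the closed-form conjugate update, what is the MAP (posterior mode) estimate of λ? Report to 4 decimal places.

0.8769

With a Gamma(shape α, rate β) prior on the exponential rate λ, the posterior after n observations with total T = Σxᵢ is Gamma(α+n, β+T).
Sum of observations T = 6.8 days; n = 9.
Posterior: Gamma(9.1+9, 12.7+6.8) = Gamma(18.1, 19.5).
Mode = (α−1)/β = 0.8769.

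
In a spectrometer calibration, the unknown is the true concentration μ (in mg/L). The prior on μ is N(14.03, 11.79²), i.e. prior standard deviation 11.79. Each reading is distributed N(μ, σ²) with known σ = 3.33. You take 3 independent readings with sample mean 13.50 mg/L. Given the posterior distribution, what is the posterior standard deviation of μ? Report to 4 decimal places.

For Normal data with known variance σ², a Normal(μ₀, σ₀²) prior on μ is conjugate. Posterior precision = 1/σ₀² + n/σ²; posterior mean is the precision-weighted average of μ₀ and x̄.
σ₀² = 11.79² = 139.0041, σ² = 3.33² = 11.0889; σ² + n·σ₀² = 11.0889 + 3·139.0041 = 428.1012.
Posterior precision = 1/σ₀² + n/σ² = 1/139.0041 + 3/11.0889 = (σ² + n·σ₀²)/(σ₀²σ²) = 428.1012/(139.0041·11.0889); posterior variance σₙ² = σ₀²σ²/(σ² + n·σ₀²) = 139.0041·11.0889/428.1012 = 3.600557.
Posterior SD = √σₙ² = √(139.0041·11.0889/428.1012) = 1.8975.

1.8975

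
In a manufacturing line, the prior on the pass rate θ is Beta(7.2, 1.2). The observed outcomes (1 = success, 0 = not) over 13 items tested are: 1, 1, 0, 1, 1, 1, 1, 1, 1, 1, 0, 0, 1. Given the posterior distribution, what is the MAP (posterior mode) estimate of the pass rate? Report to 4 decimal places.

0.8351

The Beta prior is conjugate to a Binomial/Bernoulli likelihood; the update adds successes to α and failures to β.
Posterior: Beta(α+k, β+n−k) = Beta(7.2+10, 1.2+3) = Beta(17.2, 4.2).
Mode of Beta(a,b) for a,b>1 is (a−1)/(a+b−2) = 16.2/19.4 = 0.8351.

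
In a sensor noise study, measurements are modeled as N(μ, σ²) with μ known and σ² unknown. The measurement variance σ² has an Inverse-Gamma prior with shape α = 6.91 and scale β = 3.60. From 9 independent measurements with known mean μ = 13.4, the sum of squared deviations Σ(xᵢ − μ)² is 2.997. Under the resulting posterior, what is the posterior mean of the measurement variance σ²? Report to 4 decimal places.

0.4898

With known mean μ and an Inverse-Gamma(α, β) prior on σ², the Normal likelihood is conjugate: posterior is Inv-Gamma(α + n/2, β + Σ(xᵢ−μ)²/2).
Posterior: Inv-Gamma(6.91 + 9/2, 3.60 + 2.997/2) = Inv-Gamma(11.41, 5.0985).
E[σ²|data] = β/(α−1) = 5.0985/10.41 = 0.4898.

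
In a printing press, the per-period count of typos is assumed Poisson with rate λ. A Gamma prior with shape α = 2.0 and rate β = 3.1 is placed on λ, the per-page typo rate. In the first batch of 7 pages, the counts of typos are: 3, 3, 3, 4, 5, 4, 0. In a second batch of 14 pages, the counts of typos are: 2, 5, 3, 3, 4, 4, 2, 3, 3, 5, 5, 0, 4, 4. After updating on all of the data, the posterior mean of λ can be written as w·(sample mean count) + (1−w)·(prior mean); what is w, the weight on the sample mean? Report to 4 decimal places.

0.8714

With a Gamma(shape α, rate β) prior, the Poisson likelihood is conjugate: the posterior is Gamma(α + ΣXᵢ, β + n).
Total number of pages: n = 7 + 14 = 21.
Posterior mean = (α₀+S)/(β₀+n) = [n/(β₀+n)]·(S/n) + [β₀/(β₀+n)]·(α₀/β₀), so only n and β₀ enter the weight.
Weight on data w = n/(β₀+n) = 21/(3.1+21) = 21/24.1 = 0.8714.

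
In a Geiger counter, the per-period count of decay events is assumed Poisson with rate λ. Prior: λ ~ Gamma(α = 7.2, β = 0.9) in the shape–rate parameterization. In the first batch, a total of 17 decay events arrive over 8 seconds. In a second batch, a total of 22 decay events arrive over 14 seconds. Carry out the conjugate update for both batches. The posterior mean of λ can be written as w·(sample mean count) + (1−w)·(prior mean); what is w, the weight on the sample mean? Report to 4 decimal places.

0.9607

With a Gamma(shape α, rate β) prior, the Poisson likelihood is conjugate: the posterior is Gamma(α + ΣXᵢ, β + n).
Total number of seconds: n = 8 + 14 = 22.
Posterior mean = (α₀+S)/(β₀+n) = [n/(β₀+n)]·(S/n) + [β₀/(β₀+n)]·(α₀/β₀), so only n and β₀ enter the weight.
Weight on data w = n/(β₀+n) = 22/(0.9+22) = 22/22.9 = 0.9607.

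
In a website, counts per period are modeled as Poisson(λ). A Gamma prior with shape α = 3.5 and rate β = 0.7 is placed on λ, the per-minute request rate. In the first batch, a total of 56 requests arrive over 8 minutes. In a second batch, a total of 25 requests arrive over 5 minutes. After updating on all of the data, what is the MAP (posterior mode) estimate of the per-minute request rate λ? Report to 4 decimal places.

6.0949

With a Gamma(shape α, rate β) prior, the Poisson likelihood is conjugate: the posterior is Gamma(α + ΣXᵢ, β + n).
After batch 1: Gamma(α+S, β+n) = Gamma(3.5+56, 0.7+8) = Gamma(59.5, 8.7).
After batch 2: Gamma(α+S, β+n) = Gamma(59.5+25, 8.7+5) = Gamma(84.5, 13.7).
Mode of Gamma(α,β) for α≥1 is (α−1)/β = 83.5/13.7 = 6.0949.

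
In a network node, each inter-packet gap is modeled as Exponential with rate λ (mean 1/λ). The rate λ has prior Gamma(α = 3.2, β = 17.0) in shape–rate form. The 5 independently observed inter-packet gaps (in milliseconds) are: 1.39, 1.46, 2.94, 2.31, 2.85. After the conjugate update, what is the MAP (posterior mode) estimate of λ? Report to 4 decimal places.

0.2576

With a Gamma(shape α, rate β) prior on the exponential rate λ, the posterior after n observations with total T = Σxᵢ is Gamma(α+n, β+T).
Sum of observations T = 10.95 milliseconds; n = 5.
Posterior: Gamma(3.2+5, 17.0+10.95) = Gamma(8.2, 27.95).
Mode = (α−1)/β = 0.2576.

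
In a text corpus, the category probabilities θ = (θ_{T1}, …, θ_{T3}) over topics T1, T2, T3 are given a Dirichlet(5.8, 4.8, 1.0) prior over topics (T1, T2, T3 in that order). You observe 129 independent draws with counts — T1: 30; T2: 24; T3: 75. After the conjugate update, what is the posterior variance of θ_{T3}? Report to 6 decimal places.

The Dirichlet prior is conjugate to the Multinomial likelihood: each posterior αⱼ = prior αⱼ + observed count nⱼ.
Posterior concentration: (35.8, 28.8, 76.0), total = 140.6.
Var[θ_j] = α_j(Σα−α_j)/((Σα)²(Σα+1)) = 76.0·64.6/(140.6²·141.6) = 0.001754.

0.001754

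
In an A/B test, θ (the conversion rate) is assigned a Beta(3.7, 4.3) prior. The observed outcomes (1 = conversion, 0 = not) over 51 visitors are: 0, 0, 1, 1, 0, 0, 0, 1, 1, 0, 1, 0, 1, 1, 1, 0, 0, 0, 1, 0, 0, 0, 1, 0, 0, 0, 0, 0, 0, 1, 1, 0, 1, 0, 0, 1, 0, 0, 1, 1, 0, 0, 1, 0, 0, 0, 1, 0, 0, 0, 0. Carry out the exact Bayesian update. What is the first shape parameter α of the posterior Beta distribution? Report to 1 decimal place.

The Beta prior is conjugate to a Binomial/Bernoulli likelihood; the update adds successes to α and failures to β.
Posterior: Beta(α+k, β+n−k) = Beta(3.7+18, 4.3+33) = Beta(21.7, 37.3).
Posterior α = 21.7.

21.7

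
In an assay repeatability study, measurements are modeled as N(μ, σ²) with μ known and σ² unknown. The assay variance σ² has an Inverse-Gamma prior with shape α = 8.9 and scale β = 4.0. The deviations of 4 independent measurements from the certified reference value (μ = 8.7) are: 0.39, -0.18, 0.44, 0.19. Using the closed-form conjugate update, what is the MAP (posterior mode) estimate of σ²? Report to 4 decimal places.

0.3535

With known mean μ and an Inverse-Gamma(α, β) prior on σ², the Normal likelihood is conjugate: posterior is Inv-Gamma(α + n/2, β + Σ(xᵢ−μ)²/2).
Σ(xᵢ−μ)² = (0.39)² + (-0.18)² + (0.44)² + (0.19)² = 0.4142.
Posterior: Inv-Gamma(8.9 + 4/2, 4.0 + 0.4142/2) = Inv-Gamma(10.90, 4.20710).
Mode = β/(α+1) = 4.20710/11.90 = 0.3535.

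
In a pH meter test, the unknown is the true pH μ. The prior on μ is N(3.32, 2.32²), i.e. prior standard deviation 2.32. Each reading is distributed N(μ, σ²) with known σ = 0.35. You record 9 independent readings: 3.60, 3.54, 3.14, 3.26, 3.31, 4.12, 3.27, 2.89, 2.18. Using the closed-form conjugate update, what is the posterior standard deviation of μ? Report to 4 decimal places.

0.1165

For Normal data with known variance σ², a Normal(μ₀, σ₀²) prior on μ is conjugate. Posterior precision = 1/σ₀² + n/σ²; posterior mean is the precision-weighted average of μ₀ and x̄.
σ₀² = 2.32² = 5.3824, σ² = 0.35² = 0.1225; σ² + n·σ₀² = 0.1225 + 9·5.3824 = 48.5641.
Posterior precision = 1/σ₀² + n/σ² = 1/5.3824 + 9/0.1225 = (σ² + n·σ₀²)/(σ₀²σ²) = 48.5641/(5.3824·0.1225); posterior variance σₙ² = σ₀²σ²/(σ² + n·σ₀²) = 5.3824·0.1225/48.5641 = 0.013577.
Posterior SD = √σₙ² = √(5.3824·0.1225/48.5641) = 0.1165.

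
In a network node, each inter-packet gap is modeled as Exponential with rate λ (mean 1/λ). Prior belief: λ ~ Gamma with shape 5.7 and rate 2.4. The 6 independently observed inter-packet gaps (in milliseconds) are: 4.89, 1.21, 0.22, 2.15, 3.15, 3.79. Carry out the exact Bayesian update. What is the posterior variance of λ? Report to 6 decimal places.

0.036886

With a Gamma(shape α, rate β) prior on the exponential rate λ, the posterior after n observations with total T = Σxᵢ is Gamma(α+n, β+T).
Sum of observations T = 15.41 milliseconds; n = 6.
Posterior: Gamma(5.7+6, 2.4+15.41) = Gamma(11.7, 17.81).
Var = α/β² = 0.036886.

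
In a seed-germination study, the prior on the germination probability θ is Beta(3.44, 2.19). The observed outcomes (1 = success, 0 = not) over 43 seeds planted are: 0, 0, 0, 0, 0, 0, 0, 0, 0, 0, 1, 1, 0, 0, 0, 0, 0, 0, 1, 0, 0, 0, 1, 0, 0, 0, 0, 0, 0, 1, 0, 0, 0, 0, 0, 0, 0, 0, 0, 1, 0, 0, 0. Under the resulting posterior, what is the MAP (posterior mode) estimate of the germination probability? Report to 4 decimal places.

0.1810

The Beta prior is conjugate to a Binomial/Bernoulli likelihood; the update adds successes to α and failures to β.
Posterior: Beta(α+k, β+n−k) = Beta(3.44+6, 2.19+37) = Beta(9.44, 39.19).
Mode of Beta(a,b) for a,b>1 is (a−1)/(a+b−2) = 8.44/46.63 = 0.1810.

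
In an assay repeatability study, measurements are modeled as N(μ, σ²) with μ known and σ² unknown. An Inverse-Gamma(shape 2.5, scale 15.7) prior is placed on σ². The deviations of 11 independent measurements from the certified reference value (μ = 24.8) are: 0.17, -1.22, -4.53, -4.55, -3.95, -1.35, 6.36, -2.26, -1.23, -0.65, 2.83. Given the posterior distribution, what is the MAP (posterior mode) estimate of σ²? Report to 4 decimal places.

With known mean μ and an Inverse-Gamma(α, β) prior on σ², the Normal likelihood is conjugate: posterior is Inv-Gamma(α + n/2, β + Σ(xᵢ−μ)²/2).
Σ(xᵢ−μ)² = (0.17)² + (-1.22)² + (-4.53)² + (-4.55)² + (-3.95)² + (-1.35)² + (6.36)² + (-2.26)² + (-1.23)² + (-0.65)² + (2.83)² = 115.6672.
Posterior: Inv-Gamma(2.5 + 11/2, 15.7 + 115.6672/2) = Inv-Gamma(8.00, 73.53360).
Mode = β/(α+1) = 73.53360/9.00 = 8.1704.

8.1704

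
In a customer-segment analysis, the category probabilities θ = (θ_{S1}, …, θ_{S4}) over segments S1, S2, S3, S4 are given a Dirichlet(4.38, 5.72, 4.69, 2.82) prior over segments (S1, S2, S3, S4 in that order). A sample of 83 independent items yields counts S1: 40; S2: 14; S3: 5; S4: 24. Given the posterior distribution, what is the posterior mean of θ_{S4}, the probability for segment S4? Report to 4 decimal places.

The Dirichlet prior is conjugate to the Multinomial likelihood: each posterior αⱼ = prior αⱼ + observed count nⱼ.
Posterior concentration: (44.38, 19.72, 9.69, 26.82), total = 100.61.
E[θ_{S4}|data] = α_{S4}/Σα = 26.82/100.61 = 0.2666.

0.2666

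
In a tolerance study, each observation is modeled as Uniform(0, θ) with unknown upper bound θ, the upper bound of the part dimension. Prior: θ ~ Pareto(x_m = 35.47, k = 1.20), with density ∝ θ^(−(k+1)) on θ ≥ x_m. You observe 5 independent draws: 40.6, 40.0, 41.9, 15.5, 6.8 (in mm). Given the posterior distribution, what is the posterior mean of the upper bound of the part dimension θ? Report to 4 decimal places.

A Pareto(scale x_m, shape k) prior on the upper bound θ of Uniform(0, θ) is conjugate: posterior is Pareto(max(x_m, max xᵢ), k + n).
Sample maximum = 41.9; prior scale x_m = 35.47 → posterior scale = max = 41.90.
Posterior shape = 1.20 + 5 = 6.20.
E[θ|data] = k·x_m/(k−1) = 6.20·41.90/5.20 = 49.9577.

49.9577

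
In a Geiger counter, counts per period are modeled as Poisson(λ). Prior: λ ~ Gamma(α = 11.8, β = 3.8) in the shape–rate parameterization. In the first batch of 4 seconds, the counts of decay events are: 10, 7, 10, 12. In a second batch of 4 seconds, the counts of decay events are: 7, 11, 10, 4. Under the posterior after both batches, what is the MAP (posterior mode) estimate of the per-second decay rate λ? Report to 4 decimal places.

With a Gamma(shape α, rate β) prior, the Poisson likelihood is conjugate: the posterior is Gamma(α + ΣXᵢ, β + n).
Batch 1: sum of counts S = 39 over n = 4 seconds.
After batch 1: Gamma(α+S, β+n) = Gamma(11.8+39, 3.8+4) = Gamma(50.8, 7.8).
Batch 2: sum of counts S = 32 over n = 4 seconds.
After batch 2: Gamma(α+S, β+n) = Gamma(50.8+32, 7.8+4) = Gamma(82.8, 11.8).
Mode of Gamma(α,β) for α≥1 is (α−1)/β = 81.8/11.8 = 6.9322.

6.9322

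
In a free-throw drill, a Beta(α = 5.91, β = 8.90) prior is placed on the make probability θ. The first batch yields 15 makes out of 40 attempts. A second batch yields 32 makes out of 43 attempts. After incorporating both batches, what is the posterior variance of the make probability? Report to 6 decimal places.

The Beta prior is conjugate to a Binomial/Bernoulli likelihood; the update adds successes to α and failures to β.
After batch 1: Beta(5.91+15, 8.90+25) = Beta(20.91, 33.90).
After batch 2: Beta(20.91+32, 33.90+11) = Beta(52.91, 44.90).
Var = αβ/((α+β)²(α+β+1)) = 52.91·44.90/(97.81²·98.81) = 0.002513.

0.002513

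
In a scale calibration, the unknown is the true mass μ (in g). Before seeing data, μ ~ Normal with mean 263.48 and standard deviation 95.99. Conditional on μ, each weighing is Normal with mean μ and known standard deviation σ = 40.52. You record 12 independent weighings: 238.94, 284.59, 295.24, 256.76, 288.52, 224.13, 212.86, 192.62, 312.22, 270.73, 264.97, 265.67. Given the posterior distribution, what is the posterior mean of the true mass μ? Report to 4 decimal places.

259.0040

For Normal data with known variance σ², a Normal(μ₀, σ₀²) prior on μ is conjugate. Posterior precision = 1/σ₀² + n/σ²; posterior mean is the precision-weighted average of μ₀ and x̄.
Σxᵢ = 238.94 + 284.59 + 295.24 + 256.76 + 288.52 + 224.13 + 212.86 + 192.62 + 312.22 + 270.73 + 264.97 + 265.67 = 3107.25, so n·x̄ = 3107.25.
σ₀² = 95.99² = 9214.0801, σ² = 40.52² = 1641.8704; σ² + n·σ₀² = 1641.8704 + 12·9214.0801 = 112210.8316.
Posterior mean = (μ₀/σ₀² + n·x̄/σ²)/(1/σ₀² + n/σ²) = (σ²·μ₀ + σ₀²·n·x̄)/(σ² + n·σ₀²) = (1641.8704·263.48 + 9214.0801·3107.25)/112210.8316 = 29063050.403717/112210.8316 = 259.0040.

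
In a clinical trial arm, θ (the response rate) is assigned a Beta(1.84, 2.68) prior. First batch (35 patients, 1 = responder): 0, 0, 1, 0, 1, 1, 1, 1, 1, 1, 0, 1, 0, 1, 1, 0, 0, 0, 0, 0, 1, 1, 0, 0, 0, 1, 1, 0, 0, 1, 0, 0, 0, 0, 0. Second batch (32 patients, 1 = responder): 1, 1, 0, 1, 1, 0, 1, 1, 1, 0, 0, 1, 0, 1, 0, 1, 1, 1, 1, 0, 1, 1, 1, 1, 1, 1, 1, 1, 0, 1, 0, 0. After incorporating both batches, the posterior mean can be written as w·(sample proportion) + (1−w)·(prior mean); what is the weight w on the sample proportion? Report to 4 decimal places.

0.9368

The Beta prior is conjugate to a Binomial/Bernoulli likelihood; the update adds successes to α and failures to β.
Total number of patients: n = 35 + 32 = 67.
Posterior mean = (α₀+k)/(α₀+β₀+n) = [n/(α₀+β₀+n)]·(k/n) + [(α₀+β₀)/(α₀+β₀+n)]·α₀/(α₀+β₀), so only n and the prior enter the weight.
The weight on the data is w = n/(α₀+β₀+n) = 67/(1.84+2.68+67) = 67/71.52 = 0.9368.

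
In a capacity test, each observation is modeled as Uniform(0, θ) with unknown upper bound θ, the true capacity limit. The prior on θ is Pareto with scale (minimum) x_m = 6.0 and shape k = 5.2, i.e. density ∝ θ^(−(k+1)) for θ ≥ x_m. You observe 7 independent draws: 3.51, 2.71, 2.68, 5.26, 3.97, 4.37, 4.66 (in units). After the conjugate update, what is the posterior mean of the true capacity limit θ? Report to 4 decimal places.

A Pareto(scale x_m, shape k) prior on the upper bound θ of Uniform(0, θ) is conjugate: posterior is Pareto(max(x_m, max xᵢ), k + n).
Sample maximum = 5.26; prior scale x_m = 6.0 → posterior scale = max = 6.00.
Posterior shape = 5.2 + 7 = 12.2.
E[θ|data] = k·x_m/(k−1) = 12.2·6.00/11.2 = 6.5357.

6.5357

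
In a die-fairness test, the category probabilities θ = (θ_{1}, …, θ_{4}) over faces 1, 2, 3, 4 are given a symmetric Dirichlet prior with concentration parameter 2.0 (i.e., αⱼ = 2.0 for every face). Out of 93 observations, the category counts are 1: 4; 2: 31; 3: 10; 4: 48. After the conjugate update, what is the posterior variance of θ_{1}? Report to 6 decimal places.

The Dirichlet prior is conjugate to the Multinomial likelihood: each posterior αⱼ = prior αⱼ + observed count nⱼ.
Posterior concentration: (6.0, 33.0, 12.0, 50.0), total = 101.0.
Var[θ_j] = α_j(Σα−α_j)/((Σα)²(Σα+1)) = 6.0·95.0/(101.0²·102.0) = 0.000548.

0.000548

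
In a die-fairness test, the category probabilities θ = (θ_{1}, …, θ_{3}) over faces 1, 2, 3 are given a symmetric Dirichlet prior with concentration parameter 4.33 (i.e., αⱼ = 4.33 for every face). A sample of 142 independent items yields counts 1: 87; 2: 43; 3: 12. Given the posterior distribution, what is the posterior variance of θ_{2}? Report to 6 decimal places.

0.001360

The Dirichlet prior is conjugate to the Multinomial likelihood: each posterior αⱼ = prior αⱼ + observed count nⱼ.
Posterior concentration: (91.33, 47.33, 16.33), total = 154.99.
Var[θ_j] = α_j(Σα−α_j)/((Σα)²(Σα+1)) = 47.33·107.66/(154.99²·155.99) = 0.001360.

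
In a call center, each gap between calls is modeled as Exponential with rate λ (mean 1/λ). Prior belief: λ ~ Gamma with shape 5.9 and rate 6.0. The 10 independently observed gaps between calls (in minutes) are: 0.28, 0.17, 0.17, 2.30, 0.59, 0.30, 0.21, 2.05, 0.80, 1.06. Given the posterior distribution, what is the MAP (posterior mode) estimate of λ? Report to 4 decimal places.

With a Gamma(shape α, rate β) prior on the exponential rate λ, the posterior after n observations with total T = Σxᵢ is Gamma(α+n, β+T).
Sum of observations T = 7.93 minutes; n = 10.
Posterior: Gamma(5.9+10, 6.0+7.93) = Gamma(15.9, 13.93).
Mode = (α−1)/β = 1.0696.

1.0696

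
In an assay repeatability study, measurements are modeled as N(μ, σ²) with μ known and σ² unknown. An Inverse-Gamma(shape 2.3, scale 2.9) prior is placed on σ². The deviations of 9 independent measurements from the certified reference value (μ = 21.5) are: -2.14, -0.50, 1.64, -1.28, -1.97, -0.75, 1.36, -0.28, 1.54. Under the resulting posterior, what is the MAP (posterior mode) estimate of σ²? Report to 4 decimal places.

1.5193

With known mean μ and an Inverse-Gamma(α, β) prior on σ², the Normal likelihood is conjugate: posterior is Inv-Gamma(α + n/2, β + Σ(xᵢ−μ)²/2).
Σ(xᵢ−μ)² = (-2.14)² + (-0.50)² + (1.64)² + (-1.28)² + (-1.97)² + (-0.75)² + (1.36)² + (-0.28)² + (1.54)² = 17.9006.
Posterior: Inv-Gamma(2.3 + 9/2, 2.9 + 17.9006/2) = Inv-Gamma(6.80, 11.85030).
Mode = β/(α+1) = 11.85030/7.80 = 1.5193.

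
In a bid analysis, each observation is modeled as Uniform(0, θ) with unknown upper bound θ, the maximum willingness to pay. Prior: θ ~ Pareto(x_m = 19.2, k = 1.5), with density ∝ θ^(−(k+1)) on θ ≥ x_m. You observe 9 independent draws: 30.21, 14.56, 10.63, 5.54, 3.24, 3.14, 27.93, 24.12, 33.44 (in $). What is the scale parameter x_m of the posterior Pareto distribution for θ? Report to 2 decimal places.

33.44

A Pareto(scale x_m, shape k) prior on the upper bound θ of Uniform(0, θ) is conjugate: posterior is Pareto(max(x_m, max xᵢ), k + n).
Sample maximum = 33.44; prior scale x_m = 19.2 → posterior scale = max = 33.44.
Posterior shape = 1.5 + 9 = 10.5.
Posterior scale x_m = 33.44.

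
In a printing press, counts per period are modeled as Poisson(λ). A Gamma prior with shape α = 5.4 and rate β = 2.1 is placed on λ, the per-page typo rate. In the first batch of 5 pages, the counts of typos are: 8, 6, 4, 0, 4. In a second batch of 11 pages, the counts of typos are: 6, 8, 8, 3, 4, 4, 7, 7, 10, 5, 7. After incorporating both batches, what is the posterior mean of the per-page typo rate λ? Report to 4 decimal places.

5.3260

With a Gamma(shape α, rate β) prior, the Poisson likelihood is conjugate: the posterior is Gamma(α + ΣXᵢ, β + n).
Batch 1: sum of counts S = 22 over n = 5 pages.
After batch 1: Gamma(α+S, β+n) = Gamma(5.4+22, 2.1+5) = Gamma(27.4, 7.1).
Batch 2: sum of counts S = 69 over n = 11 pages.
After batch 2: Gamma(α+S, β+n) = Gamma(27.4+69, 7.1+11) = Gamma(96.4, 18.1).
Posterior mean = α/β = 96.4/18.1 = 5.3260.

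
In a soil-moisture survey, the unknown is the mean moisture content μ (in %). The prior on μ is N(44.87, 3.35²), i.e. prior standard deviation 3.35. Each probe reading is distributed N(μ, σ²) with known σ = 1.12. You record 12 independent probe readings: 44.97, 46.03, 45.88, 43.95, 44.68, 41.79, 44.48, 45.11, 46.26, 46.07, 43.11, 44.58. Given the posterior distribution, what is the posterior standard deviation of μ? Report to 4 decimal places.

0.3218

For Normal data with known variance σ², a Normal(μ₀, σ₀²) prior on μ is conjugate. Posterior precision = 1/σ₀² + n/σ²; posterior mean is the precision-weighted average of μ₀ and x̄.
σ₀² = 3.35² = 11.2225, σ² = 1.12² = 1.2544; σ² + n·σ₀² = 1.2544 + 12·11.2225 = 135.9244.
Posterior precision = 1/σ₀² + n/σ² = 1/11.2225 + 12/1.2544 = (σ² + n·σ₀²)/(σ₀²σ²) = 135.9244/(11.2225·1.2544); posterior variance σₙ² = σ₀²σ²/(σ² + n·σ₀²) = 11.2225·1.2544/135.9244 = 0.103569.
Posterior SD = √σₙ² = √(11.2225·1.2544/135.9244) = 0.3218.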